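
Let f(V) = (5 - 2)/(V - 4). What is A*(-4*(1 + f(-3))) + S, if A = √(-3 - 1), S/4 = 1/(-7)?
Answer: -4/7 - 32*I/7 ≈ -0.57143 - 4.5714*I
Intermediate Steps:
S = -4/7 (S = 4/(-7) = 4*(-⅐) = -4/7 ≈ -0.57143)
f(V) = 3/(-4 + V)
A = 2*I (A = √(-4) = 2*I ≈ 2.0*I)
A*(-4*(1 + f(-3))) + S = (2*I)*(-4*(1 + 3/(-4 - 3))) - 4/7 = (2*I)*(-4*(1 + 3/(-7))) - 4/7 = (2*I)*(-4*(1 + 3*(-⅐))) - 4/7 = (2*I)*(-4*(1 - 3/7)) - 4/7 = (2*I)*(-4*4/7) - 4/7 = (2*I)*(-16/7) - 4/7 = -32*I/7 - 4/7 = -4/7 - 32*I/7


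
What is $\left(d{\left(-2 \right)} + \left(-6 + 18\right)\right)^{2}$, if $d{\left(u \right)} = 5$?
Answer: $289$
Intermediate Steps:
$\left(d{\left(-2 \right)} + \left(-6 + 18\right)\right)^{2} = \left(5 + \left(-6 + 18\right)\right)^{2} = \left(5 + 12\right)^{2} = 17^{2} = 289$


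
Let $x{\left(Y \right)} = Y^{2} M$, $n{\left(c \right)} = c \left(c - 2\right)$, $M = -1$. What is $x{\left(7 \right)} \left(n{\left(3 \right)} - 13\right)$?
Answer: $490$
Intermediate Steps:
$n{\left(c \right)} = c \left(-2 + c\right)$
$x{\left(Y \right)} = - Y^{2}$ ($x{\left(Y \right)} = Y^{2} \left(-1\right) = - Y^{2}$)
$x{\left(7 \right)} \left(n{\left(3 \right)} - 13\right) = - 7^{2} \left(3 \left(-2 + 3\right) - 13\right) = \left(-1\right) 49 \left(3 \cdot 1 - 13\right) = - 49 \left(3 - 13\right) = \left(-49\right) \left(-10\right) = 490$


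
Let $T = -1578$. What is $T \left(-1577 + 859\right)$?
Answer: $1133004$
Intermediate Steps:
$T \left(-1577 + 859\right) = - 1578 \left(-1577 + 859\right) = \left(-1578\right) \left(-718\right) = 1133004$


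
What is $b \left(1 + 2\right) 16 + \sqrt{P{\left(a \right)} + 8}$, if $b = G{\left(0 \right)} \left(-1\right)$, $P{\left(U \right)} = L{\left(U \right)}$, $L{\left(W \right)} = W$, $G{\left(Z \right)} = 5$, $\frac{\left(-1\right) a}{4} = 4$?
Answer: $-240 + 2 i \sqrt{2} \approx -240.0 + 2.8284 i$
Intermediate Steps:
$a = -16$ ($a = \left(-4\right) 4 = -16$)
$P{\left(U \right)} = U$
$b = -5$ ($b = 5 \left(-1\right) = -5$)
$b \left(1 + 2\right) 16 + \sqrt{P{\left(a \right)} + 8} = - 5 \left(1 + 2\right) 16 + \sqrt{-16 + 8} = \left(-5\right) 3 \cdot 16 + \sqrt{-8} = \left(-15\right) 16 + 2 i \sqrt{2} = -240 + 2 i \sqrt{2}$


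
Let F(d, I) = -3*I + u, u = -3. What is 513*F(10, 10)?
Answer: -16929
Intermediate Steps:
F(d, I) = -3 - 3*I (F(d, I) = -3*I - 3 = -3 - 3*I)
513*F(10, 10) = 513*(-3 - 3*10) = 513*(-3 - 30) = 513*(-33) = -16929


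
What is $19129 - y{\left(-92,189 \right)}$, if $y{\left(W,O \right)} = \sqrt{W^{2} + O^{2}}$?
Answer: $19129 - \sqrt{44185} \approx 18919.0$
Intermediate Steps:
$y{\left(W,O \right)} = \sqrt{O^{2} + W^{2}}$
$19129 - y{\left(-92,189 \right)} = 19129 - \sqrt{189^{2} + \left(-92\right)^{2}} = 19129 - \sqrt{35721 + 8464} = 19129 - \sqrt{44185}$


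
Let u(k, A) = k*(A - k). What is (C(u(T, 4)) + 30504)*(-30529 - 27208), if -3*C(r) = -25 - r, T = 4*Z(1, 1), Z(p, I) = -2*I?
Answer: -5279529017/3 ≈ -1.7598e+9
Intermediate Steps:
T = -8 (T = 4*(-2*1) = 4*(-2) = -8)
C(r) = 25/3 + r/3 (C(r) = -(-25 - r)/3 = 25/3 + r/3)
(C(u(T, 4)) + 30504)*(-30529 - 27208) = ((25/3 + (-8*(4 - 1*(-8)))/3) + 30504)*(-30529 - 27208) = ((25/3 + (-8*(4 + 8))/3) + 30504)*(-57737) = ((25/3 + (-8*12)/3) + 30504)*(-57737) = ((25/3 + (⅓)*(-96)) + 30504)*(-57737) = ((25/3 - 32) + 30504)*(-57737) = (-71/3 + 30504)*(-57737) = (91441/3)*(-57737) = -5279529017/3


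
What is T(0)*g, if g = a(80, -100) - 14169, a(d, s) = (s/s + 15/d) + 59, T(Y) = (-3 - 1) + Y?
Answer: 225741/4 ≈ 56435.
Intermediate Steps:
T(Y) = -4 + Y
a(d, s) = 60 + 15/d (a(d, s) = (1 + 15/d) + 59 = 60 + 15/d)
g = -225741/16 (g = (60 + 15/80) - 14169 = (60 + 15*(1/80)) - 14169 = (60 + 3/16) - 14169 = 963/16 - 14169 = -225741/16 ≈ -14109.)
T(0)*g = (-4 + 0)*(-225741/16) = -4*(-225741/16) = 225741/4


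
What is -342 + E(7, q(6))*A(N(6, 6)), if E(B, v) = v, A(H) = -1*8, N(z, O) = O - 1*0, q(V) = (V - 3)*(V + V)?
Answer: -630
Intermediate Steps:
q(V) = 2*V*(-3 + V) (q(V) = (-3 + V)*(2*V) = 2*V*(-3 + V))
N(z, O) = O (N(z, O) = O + 0 = O)
A(H) = -8
-342 + E(7, q(6))*A(N(6, 6)) = -342 + (2*6*(-3 + 6))*(-8) = -342 + (2*6*3)*(-8) = -342 + 36*(-8) = -342 - 288 = -630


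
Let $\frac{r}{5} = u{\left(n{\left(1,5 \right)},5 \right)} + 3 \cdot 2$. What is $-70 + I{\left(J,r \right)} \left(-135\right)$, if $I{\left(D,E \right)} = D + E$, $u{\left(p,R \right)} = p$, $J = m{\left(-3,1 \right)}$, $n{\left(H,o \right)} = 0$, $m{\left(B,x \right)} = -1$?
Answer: $-3985$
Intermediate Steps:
$J = -1$
$r = 30$ ($r = 5 \left(0 + 3 \cdot 2\right) = 5 \left(0 + 6\right) = 5 \cdot 6 = 30$)
$-70 + I{\left(J,r \right)} \left(-135\right) = -70 + \left(-1 + 30\right) \left(-135\right) = -70 + 29 \left(-135\right) = -70 - 3915 = -3985$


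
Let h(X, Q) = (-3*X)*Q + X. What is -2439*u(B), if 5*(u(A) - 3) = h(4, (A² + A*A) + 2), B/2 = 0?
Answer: 2439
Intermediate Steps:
h(X, Q) = X - 3*Q*X (h(X, Q) = -3*Q*X + X = X - 3*Q*X)
B = 0 (B = 2*0 = 0)
u(A) = -1 - 24*A²/5 (u(A) = 3 + (4*(1 - 3*((A² + A*A) + 2)))/5 = 3 + (4*(1 - 3*((A² + A²) + 2)))/5 = 3 + (4*(1 - 3*(2*A² + 2)))/5 = 3 + (4*(1 - 3*(2 + 2*A²)))/5 = 3 + (4*(1 + (-6 - 6*A²)))/5 = 3 + (4*(-5 - 6*A²))/5 = 3 + (-20 - 24*A²)/5 = 3 + (-4 - 24*A²/5) = -1 - 24*A²/5)
-2439*u(B) = -2439*(-1 - 24/5*0²) = -2439*(-1 - 24/5*0) = -2439*(-1 + 0) = -2439*(-1) = 2439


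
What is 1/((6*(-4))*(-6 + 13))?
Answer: -1/168 ≈ -0.0059524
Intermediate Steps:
1/((6*(-4))*(-6 + 13)) = 1/(-24*7) = 1/(-168) = -1/168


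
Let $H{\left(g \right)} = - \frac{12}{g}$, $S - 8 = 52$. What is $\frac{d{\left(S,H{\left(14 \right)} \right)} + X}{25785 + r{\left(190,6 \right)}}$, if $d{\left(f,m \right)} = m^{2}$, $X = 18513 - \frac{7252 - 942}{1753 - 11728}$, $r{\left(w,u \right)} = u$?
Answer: $\frac{258553139}{360171315} \approx 0.71786$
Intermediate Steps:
$S = 60$ ($S = 8 + 52 = 60$)
$X = \frac{36934697}{1995}$ ($X = 18513 - \frac{6310}{-9975} = 18513 - 6310 \left(- \frac{1}{9975}\right) = 18513 - - \frac{1262}{1995} = 18513 + \frac{1262}{1995} = \frac{36934697}{1995} \approx 18514.0$)
$\frac{d{\left(S,H{\left(14 \right)} \right)} + X}{25785 + r{\left(190,6 \right)}} = \frac{\left(- \frac{12}{14}\right)^{2} + \frac{36934697}{1995}}{25785 + 6} = \frac{\left(\left(-12\right) \frac{1}{14}\right)^{2} + \frac{36934697}{1995}}{25791} = \left(\left(- \frac{6}{7}\right)^{2} + \frac{36934697}{1995}\right) \frac{1}{25791} = \left(\frac{36}{49} + \frac{36934697}{1995}\right) \frac{1}{25791} = \frac{258553139}{13965} \cdot \frac{1}{25791} = \frac{258553139}{360171315}$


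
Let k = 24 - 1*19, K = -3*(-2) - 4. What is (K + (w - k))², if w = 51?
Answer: 2304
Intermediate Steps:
K = 2 (K = 6 - 4 = 2)
k = 5 (k = 24 - 19 = 5)
(K + (w - k))² = (2 + (51 - 1*5))² = (2 + (51 - 5))² = (2 + 46)² = 48² = 2304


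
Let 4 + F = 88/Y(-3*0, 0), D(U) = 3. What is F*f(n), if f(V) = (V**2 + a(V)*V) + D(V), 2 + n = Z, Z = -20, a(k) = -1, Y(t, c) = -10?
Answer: -32576/5 ≈ -6515.2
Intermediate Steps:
n = -22 (n = -2 - 20 = -22)
f(V) = 3 + V**2 - V (f(V) = (V**2 - V) + 3 = 3 + V**2 - V)
F = -64/5 (F = -4 + 88/(-10) = -4 + 88*(-1/10) = -4 - 44/5 = -64/5 ≈ -12.800)
F*f(n) = -64*(3 + (-22)**2 - 1*(-22))/5 = -64*(3 + 484 + 22)/5 = -64/5*509 = -32576/5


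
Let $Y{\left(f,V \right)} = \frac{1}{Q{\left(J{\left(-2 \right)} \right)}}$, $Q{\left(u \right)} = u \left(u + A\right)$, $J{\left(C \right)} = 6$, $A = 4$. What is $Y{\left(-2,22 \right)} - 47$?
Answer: $- \frac{2819}{60} \approx -46.983$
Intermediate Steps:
$Q{\left(u \right)} = u \left(4 + u\right)$ ($Q{\left(u \right)} = u \left(u + 4\right) = u \left(4 + u\right)$)
$Y{\left(f,V \right)} = \frac{1}{60}$ ($Y{\left(f,V \right)} = \frac{1}{6 \left(4 + 6\right)} = \frac{1}{6 \cdot 10} = \frac{1}{60}$)
$Y{\left(-2,22 \right)} - 47 = \frac{1}{60} - 47 = - \frac{2819}{60}$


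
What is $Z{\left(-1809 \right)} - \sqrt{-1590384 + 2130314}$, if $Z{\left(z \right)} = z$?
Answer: $-1809 - \sqrt{539930} \approx -2543.8$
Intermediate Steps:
$Z{\left(-1809 \right)} - \sqrt{-1590384 + 2130314} = -1809 - \sqrt{-1590384 + 2130314} = -1809 - \sqrt{539930}$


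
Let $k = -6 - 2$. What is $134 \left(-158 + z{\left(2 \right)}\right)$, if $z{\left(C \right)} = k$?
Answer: $-22244$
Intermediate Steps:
$k = -8$
$z{\left(C \right)} = -8$
$134 \left(-158 + z{\left(2 \right)}\right) = 134 \left(-158 - 8\right) = 134 \left(-166\right) = -22244$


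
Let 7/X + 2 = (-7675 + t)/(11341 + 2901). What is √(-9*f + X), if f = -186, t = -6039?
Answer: √744159177021/21099 ≈ 40.886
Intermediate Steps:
X = -49847/21099 (X = 7/(-2 + (-7675 - 6039)/(11341 + 2901)) = 7/(-2 - 13714/14242) = 7/(-2 - 13714*1/14242) = 7/(-2 - 6857/7121) = 7/(-21099/7121) = 7*(-7121/21099) = -49847/21099 ≈ -2.3625)
√(-9*f + X) = √(-9*(-186) - 49847/21099) = √(1674 - 49847/21099) = √(35269879/21099) = √744159177021/21099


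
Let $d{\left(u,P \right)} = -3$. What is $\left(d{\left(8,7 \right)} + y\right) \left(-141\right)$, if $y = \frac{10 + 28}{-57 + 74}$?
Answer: $\frac{1833}{17} \approx 107.82$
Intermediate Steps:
$y = \frac{38}{17} \approx 2.2353$
$\left(d{\left(8,7 \right)} + y\right) \left(-141\right) = \left(-3 + \frac{38}{17}\right) \left(-141\right) = \left(- \frac{13}{17}\right) \left(-141\right) = \frac{1833}{17}$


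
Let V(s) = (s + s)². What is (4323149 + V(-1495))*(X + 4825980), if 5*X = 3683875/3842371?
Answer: 18918704837245451415/295567 ≈ 6.4008e+13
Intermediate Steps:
X = 56675/295567 (X = (3683875/3842371)/5 = (3683875*(1/3842371))/5 = (⅕)*(283375/295567) = 56675/295567 ≈ 0.19175)
V(s) = 4*s² (V(s) = (2*s)² = 4*s²)
(4323149 + V(-1495))*(X + 4825980) = (4323149 + 4*(-1495)²)*(56675/295567 + 4825980) = (4323149 + 4*2235025)*(1426400487335/295567) = (4323149 + 8940100)*(1426400487335/295567) = 13263249*(1426400487335/295567) = 18918704837245451415/295567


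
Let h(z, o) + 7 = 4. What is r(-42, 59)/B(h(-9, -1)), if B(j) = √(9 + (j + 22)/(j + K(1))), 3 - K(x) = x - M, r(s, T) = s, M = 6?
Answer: -21*√5/4 ≈ -11.739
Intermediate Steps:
K(x) = 9 - x (K(x) = 3 - (x - 1*6) = 3 - (x - 6) = 3 - (-6 + x) = 3 + (6 - x) = 9 - x)
h(z, o) = -3 (h(z, o) = -7 + 4 = -3)
B(j) = √(9 + (22 + j)/(8 + j)) (B(j) = √(9 + (j + 22)/(j + (9 - 1*1))) = √(9 + (22 + j)/(j + (9 - 1))) = √(9 + (22 + j)/(j + 8)) = √(9 + (22 + j)/(8 + j)))
r(-42, 59)/B(h(-9, -1)) = -42*√2*√(8 - 3)/(2*√(47 + 5*(-3))) = -42*√10/(2*√(47 - 15)) = -42*√5/8 = -21*√5/4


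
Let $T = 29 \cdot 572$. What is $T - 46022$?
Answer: $-29434$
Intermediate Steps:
$T = 16588$
$T - 46022 = 16588 - 46022 = -29434$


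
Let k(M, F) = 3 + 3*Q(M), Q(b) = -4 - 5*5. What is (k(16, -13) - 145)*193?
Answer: -44197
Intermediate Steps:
Q(b) = -29 (Q(b) = -4 - 25 = -29)
k(M, F) = -84 (k(M, F) = 3 + 3*(-29) = 3 - 87 = -84)
(k(16, -13) - 145)*193 = (-84 - 145)*193 = -229*193 = -44197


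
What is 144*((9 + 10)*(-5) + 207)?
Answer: 16128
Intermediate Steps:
144*((9 + 10)*(-5) + 207) = 144*(19*(-5) + 207) = 144*(-95 + 207) = 144*112 = 16128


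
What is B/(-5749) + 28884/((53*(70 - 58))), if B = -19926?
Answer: 14893921/304697 ≈ 48.881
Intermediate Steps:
B/(-5749) + 28884/((53*(70 - 58))) = -19926/(-5749) + 28884/((53*(70 - 58))) = -19926*(-1/5749) + 28884/((53*12)) = 19926/5749 + 28884/636 = 19926/5749 + 28884*(1/636) = 19926/5749 + 2407/53 = 14893921/304697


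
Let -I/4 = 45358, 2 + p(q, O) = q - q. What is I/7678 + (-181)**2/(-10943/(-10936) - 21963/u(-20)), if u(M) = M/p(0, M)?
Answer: -17766530223524/460829601991 ≈ -38.553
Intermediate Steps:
p(q, O) = -2 (p(q, O) = -2 + (q - q) = -2 + 0 = -2)
u(M) = -M/2 (u(M) = M/(-2) = M*(-1/2) = -M/2)
I = -181432 (I = -4*45358 = -181432)
I/7678 + (-181)**2/(-10943/(-10936) - 21963/u(-20)) = -181432/7678 + (-181)**2/(-10943/(-10936) - 21963/((-1/2*(-20)))) = -181432*1/7678 + 32761/(-10943*(-1/10936) - 21963/10) = -90716/3839 + 32761/(10943/10936 - 21963*1/10) = -90716/3839 + 32761/(10943/10936 - 21963/10) = -90716/3839 + 32761/(-120038969/54680) = -90716/3839 + 32761*(-54680/120038969) = -90716/3839 - 1791371480/120038969 = -17766530223524/460829601991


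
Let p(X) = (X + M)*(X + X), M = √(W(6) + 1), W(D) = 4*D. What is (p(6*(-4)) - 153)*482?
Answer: 365838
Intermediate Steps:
M = 5 (M = √(4*6 + 1) = √(24 + 1) = √25 = 5)
p(X) = 2*X*(5 + X) (p(X) = (X + 5)*(X + X) = (5 + X)*(2*X) = 2*X*(5 + X))
(p(6*(-4)) - 153)*482 = (2*(6*(-4))*(5 + 6*(-4)) - 153)*482 = (2*(-24)*(5 - 24) - 153)*482 = (2*(-24)*(-19) - 153)*482 = (912 - 153)*482 = 759*482 = 365838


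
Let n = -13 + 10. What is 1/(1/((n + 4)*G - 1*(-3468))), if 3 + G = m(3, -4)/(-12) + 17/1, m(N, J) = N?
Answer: 13927/4 ≈ 3481.8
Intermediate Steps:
n = -3
G = 55/4 (G = -3 + (3/(-12) + 17/1) = -3 + (3*(-1/12) + 17*1) = -3 + (-¼ + 17) = -3 + 67/4 = 55/4 ≈ 13.750)
1/(1/((n + 4)*G - 1*(-3468))) = 1/(1/((-3 + 4)*(55/4) - 1*(-3468))) = 1/(1/(1*(55/4) + 3468)) = 1/(1/(55/4 + 3468)) = 1/(1/(13927/4)) = 1/(4/13927) = 13927/4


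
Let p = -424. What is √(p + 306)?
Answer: I*√118 ≈ 10.863*I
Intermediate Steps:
√(p + 306) = √(-424 + 306) = √(-118) = I*√118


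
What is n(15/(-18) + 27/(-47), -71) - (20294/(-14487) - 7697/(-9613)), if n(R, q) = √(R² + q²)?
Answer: 83579783/139263531 + √401038093/282 ≈ 71.614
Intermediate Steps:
n(15/(-18) + 27/(-47), -71) - (20294/(-14487) - 7697/(-9613)) = √((15/(-18) + 27/(-47))² + (-71)²) - (20294/(-14487) - 7697/(-9613)) = √((15*(-1/18) + 27*(-1/47))² + 5041) - (20294*(-1/14487) - 7697*(-1/9613)) = √((-⅚ - 27/47)² + 5041) - (-20294/14487 + 7697/9613) = √((-397/282)² + 5041) - 1*(-83579783/139263531) = √(157609/79524 + 5041) + 83579783/139263531 = √(401038093/79524) + 83579783/139263531 = √401038093/282 + 83579783/139263531 = 83579783/139263531 + √401038093/282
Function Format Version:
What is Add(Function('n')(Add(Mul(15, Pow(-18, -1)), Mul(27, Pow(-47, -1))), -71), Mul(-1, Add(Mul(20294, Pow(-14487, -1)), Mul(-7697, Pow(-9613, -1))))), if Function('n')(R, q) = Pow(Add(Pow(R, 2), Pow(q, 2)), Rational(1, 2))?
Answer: Add(Rational(83579783, 139263531), Mul(Rational(1, 282), Pow(401038093, Rational(1, 2)))) ≈ 71.614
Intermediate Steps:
Add(Function('n')(Add(Mul(15, Pow(-18, -1)), Mul(27, Pow(-47, -1))), -71), Mul(-1, Add(Mul(20294, Pow(-14487, -1)), Mul(-7697, Pow(-9613, -1))))) = Add(Pow(Add(Pow(Add(Mul(15, Pow(-18, -1)), Mul(27, Pow(-47, -1))), 2), Pow(-71, 2)), Rational(1, 2)), Mul(-1, Add(Mul(20294, Pow(-14487, -1)), Mul(-7697, Pow(-9613, -1))))) = Add(Pow(Add(Pow(Add(Mul(15, Rational(-1, 18)), Mul(27, Rational(-1, 47))), 2), 5041), Rational(1, 2)), Mul(-1, Add(Mul(20294, Rational(-1, 14487)), Mul(-7697, Rational(-1, 9613))))) = Add(Pow(Add(Pow(Add(Rational(-5, 6), Rational(-27, 47)), 2), 5041), Rational(1, 2)), Mul(-1, Add(Rational(-20294, 14487), Rational(7697, 9613)))) = Add(Pow(Add(Pow(Rational(-397, 282), 2), 5041), Rational(1, 2)), Mul(-1, Rational(-83579783, 139263531))) = Add(Pow(Add(Rational(157609, 79524), 5041), Rational(1, 2)), Rational(83579783, 139263531)) = Add(Pow(Rational(401038093, 79524), Rational(1, 2)), Rational(83579783, 139263531)) = Add(Mul(Rational(1, 282), Pow(401038093, Rational(1, 2))), Rational(83579783, 139263531)) = Add(Rational(83579783, 139263531), Mul(Rational(1, 282), Pow(401038093, Rational(1, 2))))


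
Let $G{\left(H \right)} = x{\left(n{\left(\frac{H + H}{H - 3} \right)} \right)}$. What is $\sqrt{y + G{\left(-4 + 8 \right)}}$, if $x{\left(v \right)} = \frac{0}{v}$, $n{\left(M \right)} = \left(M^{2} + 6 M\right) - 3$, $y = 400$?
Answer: $20$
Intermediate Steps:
$n{\left(M \right)} = -3 + M^{2} + 6 M$
$x{\left(v \right)} = 0$
$G{\left(H \right)} = 0$
$\sqrt{y + G{\left(-4 + 8 \right)}} = \sqrt{400 + 0} = \sqrt{400} = 20$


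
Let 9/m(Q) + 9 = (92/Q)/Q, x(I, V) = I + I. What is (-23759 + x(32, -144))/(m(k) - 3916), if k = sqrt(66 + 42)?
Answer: 744700/123109 ≈ 6.0491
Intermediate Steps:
x(I, V) = 2*I
k = 6*sqrt(3) (k = sqrt(108) = 6*sqrt(3) ≈ 10.392)
m(Q) = 9/(-9 + 92/Q**2) (m(Q) = 9/(-9 + (92/Q)/Q) = 9/(-9 + 92/Q**2))
(-23759 + x(32, -144))/(m(k) - 3916) = (-23759 + 2*32)/(-9*(6*sqrt(3))**2/(-92 + 9*(6*sqrt(3))**2) - 3916) = (-23759 + 64)/(-9*108/(-92 + 9*108) - 3916) = -23695/(-9*108/(-92 + 972) - 3916) = -23695/(-9*108/880 - 3916) = -23695/(-9*108*1/880 - 3916) = -23695/(-243/220 - 3916) = -23695/(-861763/220) = -23695*(-220/861763) = 744700/123109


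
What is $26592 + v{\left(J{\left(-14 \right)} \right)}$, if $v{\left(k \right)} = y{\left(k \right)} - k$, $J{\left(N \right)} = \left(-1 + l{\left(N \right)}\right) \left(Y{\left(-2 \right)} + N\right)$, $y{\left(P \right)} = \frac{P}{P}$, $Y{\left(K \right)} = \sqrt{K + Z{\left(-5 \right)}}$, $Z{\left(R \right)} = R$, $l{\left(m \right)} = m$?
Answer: $26383 + 15 i \sqrt{7} \approx 26383.0 + 39.686 i$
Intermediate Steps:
$Y{\left(K \right)} = \sqrt{-5 + K}$ ($Y{\left(K \right)} = \sqrt{K - 5} = \sqrt{-5 + K}$)
$y{\left(P \right)} = 1$
$J{\left(N \right)} = \left(-1 + N\right) \left(N + i \sqrt{7}\right)$ ($J{\left(N \right)} = \left(-1 + N\right) \left(\sqrt{-5 - 2} + N\right) = \left(-1 + N\right) \left(\sqrt{-7} + N\right) = \left(-1 + N\right) \left(i \sqrt{7} + N\right) = \left(-1 + N\right) \left(N + i \sqrt{7}\right)$)
$v{\left(k \right)} = 1 - k$
$26592 + v{\left(J{\left(-14 \right)} \right)} = 26592 - \left(195 + 14 - i \sqrt{7} + i \left(-14\right) \sqrt{7}\right) = 26592 - \left(209 - 15 i \sqrt{7}\right) = 26383 + 15 i \sqrt{7}$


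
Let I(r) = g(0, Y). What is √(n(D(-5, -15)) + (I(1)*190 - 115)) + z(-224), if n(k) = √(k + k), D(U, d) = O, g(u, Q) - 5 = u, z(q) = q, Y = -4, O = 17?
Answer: -224 + √(835 + √34) ≈ -195.00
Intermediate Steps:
g(u, Q) = 5 + u
D(U, d) = 17
I(r) = 5 (I(r) = 5 + 0 = 5)
n(k) = √2*√k (n(k) = √(2*k) = √2*√k)
√(n(D(-5, -15)) + (I(1)*190 - 115)) + z(-224) = √(√2*√17 + (5*190 - 115)) - 224 = √(√34 + (950 - 115)) - 224 = √(√34 + 835) - 224 = √(835 + √34) - 224 = -224 + √(835 + √34)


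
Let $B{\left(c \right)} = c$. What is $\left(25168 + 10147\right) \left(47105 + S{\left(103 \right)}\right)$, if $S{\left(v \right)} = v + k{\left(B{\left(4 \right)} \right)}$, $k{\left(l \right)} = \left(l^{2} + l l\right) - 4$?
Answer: $1668139340$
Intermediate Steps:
$k{\left(l \right)} = -4 + 2 l^{2}$ ($k{\left(l \right)} = \left(l^{2} + l^{2}\right) - 4 = 2 l^{2} - 4 = -4 + 2 l^{2}$)
$S{\left(v \right)} = 28 + v$ ($S{\left(v \right)} = v - \left(4 - 2 \cdot 4^{2}\right) = v + \left(-4 + 2 \cdot 16\right) = v + \left(-4 + 32\right) = v + 28 = 28 + v$)
$\left(25168 + 10147\right) \left(47105 + S{\left(103 \right)}\right) = \left(25168 + 10147\right) \left(47105 + \left(28 + 103\right)\right) = 35315 \left(47105 + 131\right) = 35315 \cdot 47236 = 1668139340$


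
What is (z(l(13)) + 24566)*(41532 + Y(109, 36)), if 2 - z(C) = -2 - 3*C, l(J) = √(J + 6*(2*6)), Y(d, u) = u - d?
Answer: 1018647630 + 124377*√85 ≈ 1.0198e+9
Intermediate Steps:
l(J) = √(72 + J) (l(J) = √(J + 6*12) = √(J + 72) = √(72 + J))
z(C) = 4 + 3*C (z(C) = 2 - (-2 - 3*C) = 2 + (2 + 3*C) = 4 + 3*C)
(z(l(13)) + 24566)*(41532 + Y(109, 36)) = ((4 + 3*√(72 + 13)) + 24566)*(41532 + (36 - 1*109)) = ((4 + 3*√85) + 24566)*(41532 + (36 - 109)) = (24570 + 3*√85)*(41532 - 73) = (24570 + 3*√85)*41459 = 1018647630 + 124377*√85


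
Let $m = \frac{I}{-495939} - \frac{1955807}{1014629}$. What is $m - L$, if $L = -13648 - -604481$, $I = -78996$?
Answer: $- \frac{14157360216664472}{23961623411} \approx -5.9084 \cdot 10^{5}$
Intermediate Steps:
$L = 590833$ ($L = -13648 + 604481 = 590833$)
$m = - \frac{42371873109}{23961623411}$ ($m = - \frac{78996}{-495939} - \frac{1955807}{1014629} = \left(-78996\right) \left(- \frac{1}{495939}\right) - \frac{279401}{144947} = \frac{26332}{165313} - \frac{279401}{144947} = - \frac{42371873109}{23961623411} \approx -1.7683$)
$m - L = - \frac{42371873109}{23961623411} - 590833 = - \frac{14157360216664472}{23961623411}$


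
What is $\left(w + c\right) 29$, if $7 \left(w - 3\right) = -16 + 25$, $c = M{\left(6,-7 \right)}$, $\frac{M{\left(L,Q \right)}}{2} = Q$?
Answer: $- \frac{1972}{7} \approx -281.71$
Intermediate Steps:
$M{\left(L,Q \right)} = 2 Q$
$c = -14$ ($c = 2 \left(-7\right) = -14$)
$w = \frac{30}{7}$ ($w = 3 + \frac{-16 + 25}{7} = 3 + \frac{1}{7} \cdot 9 = 3 + \frac{9}{7} = \frac{30}{7} \approx 4.2857$)
$\left(w + c\right) 29 = \left(\frac{30}{7} - 14\right) 29 = \left(- \frac{68}{7}\right) 29 = - \frac{1972}{7}$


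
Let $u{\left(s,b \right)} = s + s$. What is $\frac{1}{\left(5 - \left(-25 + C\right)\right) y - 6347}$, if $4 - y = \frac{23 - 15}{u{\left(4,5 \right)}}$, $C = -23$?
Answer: $- \frac{1}{6188} \approx -0.0001616$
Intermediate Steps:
$u{\left(s,b \right)} = 2 s$
$y = 3$ ($y = 4 - \frac{23 - 15}{2 \cdot 4} = 4 - \frac{8}{8} = 4 - 8 \cdot \frac{1}{8} = 4 - 1 = 3$)
$\frac{1}{\left(5 - \left(-25 + C\right)\right) y - 6347} = \frac{1}{\left(5 + \left(25 - -23\right)\right) 3 - 6347} = \frac{1}{\left(5 + \left(25 + 23\right)\right) 3 - 6347} = \frac{1}{\left(5 + 48\right) 3 - 6347} = \frac{1}{53 \cdot 3 - 6347} = \frac{1}{159 - 6347} = \frac{1}{-6188} = - \frac{1}{6188}$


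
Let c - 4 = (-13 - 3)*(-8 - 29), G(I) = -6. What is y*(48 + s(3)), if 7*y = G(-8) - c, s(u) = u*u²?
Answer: -6450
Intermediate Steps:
s(u) = u³
c = 596 (c = 4 + (-13 - 3)*(-8 - 29) = 4 - 16*(-37) = 4 + 592 = 596)
y = -86 (y = (-6 - 1*596)/7 = (-6 - 596)/7 = (⅐)*(-602) = -86)
y*(48 + s(3)) = -86*(48 + 3³) = -86*(48 + 27) = -86*75 = -6450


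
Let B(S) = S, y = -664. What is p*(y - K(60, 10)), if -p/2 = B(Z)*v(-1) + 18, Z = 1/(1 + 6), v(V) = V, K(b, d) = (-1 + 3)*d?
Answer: 171000/7 ≈ 24429.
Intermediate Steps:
K(b, d) = 2*d
Z = ⅐ (Z = 1/7 = ⅐ ≈ 0.14286)
p = -250/7 (p = -2*((⅐)*(-1) + 18) = -2*(-⅐ + 18) = -2*125/7 = -250/7 ≈ -35.714)
p*(y - K(60, 10)) = -250*(-664 - 2*10)/7 = -250*(-664 - 1*20)/7 = -250*(-664 - 20)/7 = -250/7*(-684) = 171000/7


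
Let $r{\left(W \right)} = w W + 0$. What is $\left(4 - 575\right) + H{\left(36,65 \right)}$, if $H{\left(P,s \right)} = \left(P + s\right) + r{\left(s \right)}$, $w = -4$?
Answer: $-730$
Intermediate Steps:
$r{\left(W \right)} = - 4 W$ ($r{\left(W \right)} = - 4 W + 0 = - 4 W$)
$H{\left(P,s \right)} = P - 3 s$ ($H{\left(P,s \right)} = \left(P + s\right) - 4 s = P - 3 s$)
$\left(4 - 575\right) + H{\left(36,65 \right)} = \left(4 - 575\right) + \left(36 - 195\right) = -571 - 159 = -730$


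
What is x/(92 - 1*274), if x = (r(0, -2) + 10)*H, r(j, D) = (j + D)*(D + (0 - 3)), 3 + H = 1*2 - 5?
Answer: 60/91 ≈ 0.65934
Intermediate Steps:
H = -6 (H = -3 + (1*2 - 5) = -3 + (2 - 5) = -3 - 3 = -6)
r(j, D) = (-3 + D)*(D + j) (r(j, D) = (D + j)*(D - 3) = (D + j)*(-3 + D) = (-3 + D)*(D + j))
x = -120 (x = (((-2)**2 - 3*(-2) - 3*0 - 2*0) + 10)*(-6) = ((4 + 6 + 0 + 0) + 10)*(-6) = (10 + 10)*(-6) = 20*(-6) = -120)
x/(92 - 1*274) = -120/(92 - 1*274) = -120/(92 - 274) = -120/(-182) = -120*(-1/182) = 60/91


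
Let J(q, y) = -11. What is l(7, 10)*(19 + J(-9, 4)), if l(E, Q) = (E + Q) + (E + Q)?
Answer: 272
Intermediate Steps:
l(E, Q) = 2*E + 2*Q
l(7, 10)*(19 + J(-9, 4)) = (2*7 + 2*10)*(19 - 11) = (14 + 20)*8 = 34*8 = 272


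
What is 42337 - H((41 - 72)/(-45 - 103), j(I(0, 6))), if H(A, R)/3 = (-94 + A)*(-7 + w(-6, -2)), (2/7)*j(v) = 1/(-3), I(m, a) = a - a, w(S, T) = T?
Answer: 5891089/148 ≈ 39805.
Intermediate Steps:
I(m, a) = 0
j(v) = -7/6 (j(v) = 7*(1/(-3))/2 = 7*(1*(-1/3))/2 = (7/2)*(-1/3) = -7/6)
H(A, R) = 2538 - 27*A (H(A, R) = 3*((-94 + A)*(-7 - 2)) = 3*((-94 + A)*(-9)) = 3*(846 - 9*A) = 2538 - 27*A)
42337 - H((41 - 72)/(-45 - 103), j(I(0, 6))) = 42337 - (2538 - 27*(41 - 72)/(-45 - 103)) = 42337 - (2538 - (-837)/(-148)) = 42337 - (2538 - (-837)*(-1)/148) = 42337 - (2538 - 27*31/148) = 42337 - (2538 - 837/148) = 42337 - 1*374787/148 = 42337 - 374787/148 = 5891089/148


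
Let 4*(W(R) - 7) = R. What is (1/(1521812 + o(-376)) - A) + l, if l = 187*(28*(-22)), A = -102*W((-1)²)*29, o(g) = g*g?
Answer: -155918053841/1663188 ≈ -93747.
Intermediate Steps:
W(R) = 7 + R/4
o(g) = g²
A = -42891/2 (A = -102*(7 + (¼)*(-1)²)*29 = -102*(7 + (¼)*1)*29 = -102*(7 + ¼)*29 = -102*29/4*29 = -1479/2*29 = -42891/2 ≈ -21446.)
l = -115192 (l = 187*(-616) = -115192)
(1/(1521812 + o(-376)) - A) + l = (1/(1521812 + (-376)²) - 1*(-42891/2)) - 115192 = (1/(1521812 + 141376) + 42891/2) - 115192 = (1/1663188 + 42891/2) - 115192 = 35667898255/1663188 - 115192 = -155918053841/1663188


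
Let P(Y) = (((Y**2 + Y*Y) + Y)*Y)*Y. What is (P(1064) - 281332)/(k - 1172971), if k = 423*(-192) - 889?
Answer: -641121743811/313769 ≈ -2.0433e+6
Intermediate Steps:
P(Y) = Y**2*(Y + 2*Y**2) (P(Y) = (((Y**2 + Y**2) + Y)*Y)*Y = ((2*Y**2 + Y)*Y)*Y = ((Y + 2*Y**2)*Y)*Y = (Y*(Y + 2*Y**2))*Y = Y**2*(Y + 2*Y**2))
k = -82105 (k = -81216 - 889 = -82105)
(P(1064) - 281332)/(k - 1172971) = (1064**3*(1 + 2*1064) - 281332)/(-82105 - 1172971) = (1204550144*(1 + 2128) - 281332)/(-1255076) = (1204550144*2129 - 281332)*(-1/1255076) = (2564487256576 - 281332)*(-1/1255076) = 2564486975244*(-1/1255076) = -641121743811/313769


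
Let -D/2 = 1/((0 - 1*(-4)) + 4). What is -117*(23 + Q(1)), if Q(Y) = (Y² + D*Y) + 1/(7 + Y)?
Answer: -22347/8 ≈ -2793.4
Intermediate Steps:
D = -¼ (D = -2/((0 - 1*(-4)) + 4) = -2/((0 + 4) + 4) = -2/(4 + 4) = -2/8 = -2*⅛ = -¼ ≈ -0.25000)
Q(Y) = Y² + 1/(7 + Y) - Y/4 (Q(Y) = (Y² - Y/4) + 1/(7 + Y) = Y² + 1/(7 + Y) - Y/4)
-117*(23 + Q(1)) = -117*(23 + (4 - 7*1 + 4*1³ + 27*1²)/(4*(7 + 1))) = -117*(23 + (¼)*(4 - 7 + 4*1 + 27*1)/8) = -117*(23 + (¼)*(⅛)*(4 - 7 + 4 + 27)) = -117*(23 + (¼)*(⅛)*28) = -117*(23 + 7/8) = -117*191/8 = -22347/8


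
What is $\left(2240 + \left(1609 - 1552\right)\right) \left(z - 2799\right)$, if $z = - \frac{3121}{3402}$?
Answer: $- \frac{21879657743}{3402} \approx -6.4314 \cdot 10^{6}$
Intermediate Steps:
$z = - \frac{3121}{3402}$ ($z = \left(-3121\right) \frac{1}{3402} = - \frac{3121}{3402} \approx -0.9174$)
$\left(2240 + \left(1609 - 1552\right)\right) \left(z - 2799\right) = \left(2240 + \left(1609 - 1552\right)\right) \left(- \frac{3121}{3402} - 2799\right) = \left(2240 + 57\right) \left(- \frac{9525319}{3402}\right) = 2297 \left(- \frac{9525319}{3402}\right) = - \frac{21879657743}{3402}$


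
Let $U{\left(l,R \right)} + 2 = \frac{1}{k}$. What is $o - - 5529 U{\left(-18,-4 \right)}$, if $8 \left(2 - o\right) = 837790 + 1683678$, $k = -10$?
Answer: $- \frac{1633962}{5} \approx -3.2679 \cdot 10^{5}$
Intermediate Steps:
$U{\left(l,R \right)} = - \frac{21}{10}$ ($U{\left(l,R \right)} = -2 + \frac{1}{-10} = -2 - \frac{1}{10} = - \frac{21}{10}$)
$o = - \frac{630363}{2}$ ($o = 2 - \frac{837790 + 1683678}{8} = 2 - \frac{630367}{2} = - \frac{630363}{2} \approx -3.1518 \cdot 10^{5}$)
$o - - 5529 U{\left(-18,-4 \right)} = - \frac{630363}{2} - \left(-5529\right) \left(- \frac{21}{10}\right) = - \frac{630363}{2} - \frac{116109}{10} = - \frac{1633962}{5}$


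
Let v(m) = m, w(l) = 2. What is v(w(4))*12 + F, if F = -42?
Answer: -18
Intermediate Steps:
v(w(4))*12 + F = 2*12 - 42 = 24 - 42 = -18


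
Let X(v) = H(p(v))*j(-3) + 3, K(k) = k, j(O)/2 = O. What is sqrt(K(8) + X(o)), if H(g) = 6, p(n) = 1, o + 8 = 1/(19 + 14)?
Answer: 5*I ≈ 5.0*I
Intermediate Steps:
o = -263/33 (o = -8 + 1/(19 + 14) = -8 + 1/33 = -263/33 ≈ -7.9697)
j(O) = 2*O
X(v) = -33 (X(v) = 6*(2*(-3)) + 3 = 6*(-6) + 3 = -36 + 3 = -33)
sqrt(K(8) + X(o)) = sqrt(8 - 33) = sqrt(-25) = 5*I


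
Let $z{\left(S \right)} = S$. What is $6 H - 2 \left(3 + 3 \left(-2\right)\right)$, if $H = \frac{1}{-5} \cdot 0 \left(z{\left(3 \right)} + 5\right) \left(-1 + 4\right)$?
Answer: $6$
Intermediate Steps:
$H = 0$ ($H = \frac{1}{-5} \cdot 0 \left(3 + 5\right) \left(-1 + 4\right) = \left(- \frac{1}{5}\right) 0 \cdot 8 \cdot 3 = 0 \cdot 24 = 0$)
$6 H - 2 \left(3 + 3 \left(-2\right)\right) = 6 \cdot 0 - 2 \left(3 + 3 \left(-2\right)\right) = 0 - 2 \left(3 - 6\right) = 0 - -6 = 0 + 6 = 6$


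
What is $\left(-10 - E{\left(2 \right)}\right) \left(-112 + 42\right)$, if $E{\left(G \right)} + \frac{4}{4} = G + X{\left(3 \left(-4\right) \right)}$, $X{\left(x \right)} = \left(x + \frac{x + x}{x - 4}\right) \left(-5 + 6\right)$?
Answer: $35$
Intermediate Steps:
$X{\left(x \right)} = x + \frac{2 x}{-4 + x}$ ($X{\left(x \right)} = \left(x + \frac{2 x}{-4 + x}\right) 1 = x + \frac{2 x}{-4 + x}$)
$E{\left(G \right)} = - \frac{23}{2} + G$ ($E{\left(G \right)} = -1 + \left(G + \frac{3 \left(-4\right) \left(-2 + 3 \left(-4\right)\right)}{-4 + 3 \left(-4\right)}\right) = -1 + \left(G - \frac{12 \left(-2 - 12\right)}{-4 - 12}\right) = -1 + \left(G - 12 \frac{1}{-16} \left(-14\right)\right) = -1 + \left(G - \left(- \frac{3}{4}\right) \left(-14\right)\right) = -1 + \left(G - \frac{21}{2}\right) = -1 + \left(- \frac{21}{2} + G\right) = - \frac{23}{2} + G$)
$\left(-10 - E{\left(2 \right)}\right) \left(-112 + 42\right) = \left(-10 - \left(- \frac{23}{2} + 2\right)\right) \left(-112 + 42\right) = \left(-10 - - \frac{19}{2}\right) \left(-70\right) = \left(-10 + \frac{19}{2}\right) \left(-70\right) = \left(- \frac{1}{2}\right) \left(-70\right) = 35$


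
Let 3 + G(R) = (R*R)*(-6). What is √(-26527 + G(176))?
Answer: I*√212386 ≈ 460.85*I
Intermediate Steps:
G(R) = -3 - 6*R² (G(R) = -3 + (R*R)*(-6) = -3 + R²*(-6) = -3 - 6*R²)
√(-26527 + G(176)) = √(-26527 + (-3 - 6*176²)) = √(-26527 + (-3 - 6*30976)) = √(-26527 + (-3 - 185856)) = √(-26527 - 185859) = √(-212386) = I*√212386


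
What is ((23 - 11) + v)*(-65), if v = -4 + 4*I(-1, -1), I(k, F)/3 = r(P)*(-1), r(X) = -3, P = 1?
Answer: -2860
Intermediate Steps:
I(k, F) = 9 (I(k, F) = 3*(-3*(-1)) = 3*3 = 9)
v = 32 (v = -4 + 4*9 = -4 + 36 = 32)
((23 - 11) + v)*(-65) = ((23 - 11) + 32)*(-65) = (12 + 32)*(-65) = 44*(-65) = -2860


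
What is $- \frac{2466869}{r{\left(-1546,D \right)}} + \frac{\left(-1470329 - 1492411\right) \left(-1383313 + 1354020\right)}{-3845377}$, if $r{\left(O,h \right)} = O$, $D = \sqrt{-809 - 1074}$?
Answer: $- \frac{124687499885107}{5944952842} \approx -20974.0$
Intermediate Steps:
$D = i \sqrt{1883}$ ($D = \sqrt{-1883} = i \sqrt{1883} \approx 43.394 i$)
$- \frac{2466869}{r{\left(-1546,D \right)}} + \frac{\left(-1470329 - 1492411\right) \left(-1383313 + 1354020\right)}{-3845377} = - \frac{2466869}{-1546} + \frac{\left(-1470329 - 1492411\right) \left(-1383313 + 1354020\right)}{-3845377} = \left(-2466869\right) \left(- \frac{1}{1546}\right) + \left(-2962740\right) \left(-29293\right) \left(- \frac{1}{3845377}\right) = \frac{2466869}{1546} + 86787542820 \left(- \frac{1}{3845377}\right) = \frac{2466869}{1546} - \frac{86787542820}{3845377} = - \frac{124687499885107}{5944952842}$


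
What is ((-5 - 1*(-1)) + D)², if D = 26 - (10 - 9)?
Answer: 441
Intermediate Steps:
D = 25 (D = 26 - 1*1 = 26 - 1 = 25)
((-5 - 1*(-1)) + D)² = ((-5 - 1*(-1)) + 25)² = ((-5 + 1) + 25)² = (-4 + 25)² = 21² = 441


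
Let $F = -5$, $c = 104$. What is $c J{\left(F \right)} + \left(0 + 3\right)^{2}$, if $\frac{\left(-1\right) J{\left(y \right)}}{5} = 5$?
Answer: $-2591$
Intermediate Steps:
$J{\left(y \right)} = -25$ ($J{\left(y \right)} = \left(-5\right) 5 = -25$)
$c J{\left(F \right)} + \left(0 + 3\right)^{2} = 104 \left(-25\right) + \left(0 + 3\right)^{2} = -2600 + 3^{2} = -2600 + 9 = -2591$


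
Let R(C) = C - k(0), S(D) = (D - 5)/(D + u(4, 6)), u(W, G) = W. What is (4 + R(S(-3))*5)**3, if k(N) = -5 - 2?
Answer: -1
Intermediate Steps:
k(N) = -7
S(D) = (-5 + D)/(4 + D) (S(D) = (D - 5)/(D + 4) = (-5 + D)/(4 + D))
R(C) = 7 + C (R(C) = C - 1*(-7) = C + 7 = 7 + C)
(4 + R(S(-3))*5)**3 = (4 + (7 + (-5 - 3)/(4 - 3))*5)**3 = (4 + (7 - 8/1)*5)**3 = (4 + (7 + 1*(-8))*5)**3 = (4 + (7 - 8)*5)**3 = (4 - 1*5)**3 = (4 - 5)**3 = (-1)**3 = -1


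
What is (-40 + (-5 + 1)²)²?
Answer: 576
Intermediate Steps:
(-40 + (-5 + 1)²)² = (-40 + (-4)²)² = (-40 + 16)² = (-24)² = 576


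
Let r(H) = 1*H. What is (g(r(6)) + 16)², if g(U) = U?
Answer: 484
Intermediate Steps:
r(H) = H
(g(r(6)) + 16)² = (6 + 16)² = 22² = 484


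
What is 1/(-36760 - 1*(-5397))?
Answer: -1/31363 ≈ -3.1885e-5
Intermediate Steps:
1/(-36760 - 1*(-5397)) = 1/(-36760 + 5397) = 1/(-31363) = -1/31363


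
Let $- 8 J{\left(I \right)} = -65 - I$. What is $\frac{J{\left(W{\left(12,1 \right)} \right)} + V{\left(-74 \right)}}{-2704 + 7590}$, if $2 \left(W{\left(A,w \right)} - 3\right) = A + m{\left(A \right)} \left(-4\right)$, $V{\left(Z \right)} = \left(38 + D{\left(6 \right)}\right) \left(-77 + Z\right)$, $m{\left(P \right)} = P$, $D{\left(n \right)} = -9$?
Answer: $- \frac{17491}{19544} \approx -0.89495$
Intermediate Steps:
$V{\left(Z \right)} = -2233 + 29 Z$ ($V{\left(Z \right)} = \left(38 - 9\right) \left(-77 + Z\right) = 29 \left(-77 + Z\right) = -2233 + 29 Z$)
$W{\left(A,w \right)} = 3 - \frac{3 A}{2}$ ($W{\left(A,w \right)} = 3 + \frac{A + A \left(-4\right)}{2} = 3 + \frac{A - 4 A}{2} = 3 + \frac{\left(-3\right) A}{2} = 3 - \frac{3 A}{2}$)
$J{\left(I \right)} = \frac{65}{8} + \frac{I}{8}$ ($J{\left(I \right)} = - \frac{-65 - I}{8} = \frac{65}{8} + \frac{I}{8}$)
$\frac{J{\left(W{\left(12,1 \right)} \right)} + V{\left(-74 \right)}}{-2704 + 7590} = \frac{\left(\frac{65}{8} + \frac{3 - 18}{8}\right) + \left(-2233 + 29 \left(-74\right)\right)}{-2704 + 7590} = \frac{\left(\frac{65}{8} + \frac{3 - 18}{8}\right) - 4379}{4886} = \left(\left(\frac{65}{8} + \frac{1}{8} \left(-15\right)\right) - 4379\right) \frac{1}{4886} = \left(\left(\frac{65}{8} - \frac{15}{8}\right) - 4379\right) \frac{1}{4886} = \left(\frac{25}{4} - 4379\right) \frac{1}{4886} = \left(- \frac{17491}{4}\right) \frac{1}{4886} = - \frac{17491}{19544}$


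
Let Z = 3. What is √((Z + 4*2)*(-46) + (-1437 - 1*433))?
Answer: 6*I*√66 ≈ 48.744*I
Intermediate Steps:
√((Z + 4*2)*(-46) + (-1437 - 1*433)) = √((3 + 4*2)*(-46) + (-1437 - 1*433)) = √((3 + 8)*(-46) + (-1437 - 433)) = √(11*(-46) - 1870) = √(-506 - 1870) = √(-2376) = 6*I*√66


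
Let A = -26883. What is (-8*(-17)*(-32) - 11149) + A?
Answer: -42384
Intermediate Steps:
(-8*(-17)*(-32) - 11149) + A = (-8*(-17)*(-32) - 11149) - 26883 = (136*(-32) - 11149) - 26883 = (-4352 - 11149) - 26883 = -15501 - 26883 = -42384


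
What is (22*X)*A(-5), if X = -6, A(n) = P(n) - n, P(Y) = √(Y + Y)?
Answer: -660 - 132*I*√10 ≈ -660.0 - 417.42*I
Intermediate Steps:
P(Y) = √2*√Y (P(Y) = √(2*Y) = √2*√Y)
A(n) = -n + √2*√n (A(n) = √2*√n - n = -n + √2*√n)
(22*X)*A(-5) = (22*(-6))*(-1*(-5) + √2*√(-5)) = -132*(5 + √2*(I*√5)) = -132*(5 + I*√10) = -660 - 132*I*√10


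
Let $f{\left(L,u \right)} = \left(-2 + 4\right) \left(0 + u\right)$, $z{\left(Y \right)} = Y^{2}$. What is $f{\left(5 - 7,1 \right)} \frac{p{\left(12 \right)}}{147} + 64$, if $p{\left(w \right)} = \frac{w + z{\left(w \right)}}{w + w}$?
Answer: $\frac{9421}{147} \approx 64.088$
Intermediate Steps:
$f{\left(L,u \right)} = 2 u$
$p{\left(w \right)} = \frac{w + w^{2}}{2 w}$ ($p{\left(w \right)} = \frac{w + w^{2}}{w + w} = \frac{w + w^{2}}{2 w}$)
$f{\left(5 - 7,1 \right)} \frac{p{\left(12 \right)}}{147} + 64 = 2 \cdot 1 \frac{\frac{1}{2} + \frac{1}{2} \cdot 12}{147} + 64 = 2 \left(\frac{1}{2} + 6\right) \frac{1}{147} + 64 = 2 \cdot \frac{13}{2} \cdot \frac{1}{147} + 64 = 2 \cdot \frac{13}{294} + 64 = \frac{13}{147} + 64 = \frac{9421}{147}$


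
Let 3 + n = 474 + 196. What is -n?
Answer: -667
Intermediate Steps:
n = 667 (n = -3 + (474 + 196) = -3 + 670 = 667)
-n = -1*667 = -667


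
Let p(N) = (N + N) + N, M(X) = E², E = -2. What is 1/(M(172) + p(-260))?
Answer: -1/776 ≈ -0.0012887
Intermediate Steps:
M(X) = 4 (M(X) = (-2)² = 4)
p(N) = 3*N (p(N) = 2*N + N = 3*N)
1/(M(172) + p(-260)) = 1/(4 + 3*(-260)) = 1/(4 - 780) = 1/(-776) = -1/776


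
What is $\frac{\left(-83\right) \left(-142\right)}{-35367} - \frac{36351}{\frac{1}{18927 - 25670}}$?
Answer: $\frac{8668974872245}{35367} \approx 2.4511 \cdot 10^{8}$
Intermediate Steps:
$\frac{\left(-83\right) \left(-142\right)}{-35367} - \frac{36351}{\frac{1}{18927 - 25670}} = 11786 \left(- \frac{1}{35367}\right) - \frac{36351}{\frac{1}{-6743}} = - \frac{11786}{35367} - \frac{36351}{- \frac{1}{6743}} = - \frac{11786}{35367} - -245114793 = - \frac{11786}{35367} + 245114793 = \frac{8668974872245}{35367}$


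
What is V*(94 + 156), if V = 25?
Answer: 6250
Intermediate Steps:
V*(94 + 156) = 25*(94 + 156) = 25*250 = 6250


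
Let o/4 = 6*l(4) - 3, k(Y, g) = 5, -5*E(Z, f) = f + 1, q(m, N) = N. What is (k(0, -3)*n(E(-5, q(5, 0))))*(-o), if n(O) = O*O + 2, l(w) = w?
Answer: -4284/5 ≈ -856.80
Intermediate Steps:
E(Z, f) = -1/5 - f/5 (E(Z, f) = -(f + 1)/5 = -(1 + f)/5 = -1/5 - f/5)
n(O) = 2 + O**2 (n(O) = O**2 + 2 = 2 + O**2)
o = 84 (o = 4*(6*4 - 3) = 4*(24 - 3) = 4*21 = 84)
(k(0, -3)*n(E(-5, q(5, 0))))*(-o) = (5*(2 + (-1/5 - 1/5*0)**2))*(-1*84) = (5*(2 + (-1/5 + 0)**2))*(-84) = (5*(2 + (-1/5)**2))*(-84) = (5*(2 + 1/25))*(-84) = (5*(51/25))*(-84) = (51/5)*(-84) = -4284/5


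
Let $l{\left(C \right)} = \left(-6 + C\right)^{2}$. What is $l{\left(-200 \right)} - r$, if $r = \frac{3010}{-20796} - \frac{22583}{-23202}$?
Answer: $\frac{853139304136}{20104533} \approx 42435.0$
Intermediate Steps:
$r = \frac{16658252}{20104533}$ ($r = 3010 \left(- \frac{1}{20796}\right) - - \frac{22583}{23202} = - \frac{1505}{10398} + \frac{22583}{23202} = \frac{16658252}{20104533} \approx 0.82858$)
$l{\left(-200 \right)} - r = \left(-6 - 200\right)^{2} - \frac{16658252}{20104533} = \left(-206\right)^{2} - \frac{16658252}{20104533} = 42436 - \frac{16658252}{20104533} = \frac{853139304136}{20104533}$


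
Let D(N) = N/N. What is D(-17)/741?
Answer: 1/741 ≈ 0.0013495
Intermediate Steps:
D(N) = 1
D(-17)/741 = 1/741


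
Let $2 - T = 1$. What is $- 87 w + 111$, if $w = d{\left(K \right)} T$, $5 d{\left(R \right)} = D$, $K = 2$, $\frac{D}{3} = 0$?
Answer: $111$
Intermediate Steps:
$T = 1$ ($T = 2 - 1 = 1$)
$D = 0$ ($D = 3 \cdot 0 = 0$)
$d{\left(R \right)} = 0$ ($d{\left(R \right)} = \frac{1}{5} \cdot 0 = 0$)
$w = 0$ ($w = 0 \cdot 1 = 0$)
$- 87 w + 111 = \left(-87\right) 0 + 111 = 0 + 111 = 111$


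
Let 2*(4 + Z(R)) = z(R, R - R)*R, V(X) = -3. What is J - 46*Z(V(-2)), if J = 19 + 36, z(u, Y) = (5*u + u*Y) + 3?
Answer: -589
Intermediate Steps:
z(u, Y) = 3 + 5*u + Y*u (z(u, Y) = (5*u + Y*u) + 3 = 3 + 5*u + Y*u)
J = 55
Z(R) = -4 + R*(3 + 5*R)/2 (Z(R) = -4 + ((3 + 5*R + (R - R)*R)*R)/2 = -4 + ((3 + 5*R + 0*R)*R)/2 = -4 + ((3 + 5*R + 0)*R)/2 = -4 + ((3 + 5*R)*R)/2 = -4 + (R*(3 + 5*R))/2 = -4 + R*(3 + 5*R)/2)
J - 46*Z(V(-2)) = 55 - 46*(-4 + (½)*(-3)*(3 + 5*(-3))) = 55 - 46*(-4 + (½)*(-3)*(3 - 15)) = 55 - 46*(-4 + (½)*(-3)*(-12)) = 55 - 46*(-4 + 18) = 55 - 46*14 = 55 - 644 = -589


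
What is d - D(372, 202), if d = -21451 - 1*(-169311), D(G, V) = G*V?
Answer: 72716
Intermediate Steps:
d = 147860 (d = -21451 + 169311 = 147860)
d - D(372, 202) = 147860 - 372*202 = 147860 - 1*75144 = 147860 - 75144 = 72716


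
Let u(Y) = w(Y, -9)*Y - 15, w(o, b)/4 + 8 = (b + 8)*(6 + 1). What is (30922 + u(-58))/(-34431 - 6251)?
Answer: -34387/40682 ≈ -0.84526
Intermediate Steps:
w(o, b) = 192 + 28*b (w(o, b) = -32 + 4*((b + 8)*(6 + 1)) = -32 + 4*((8 + b)*7) = -32 + 4*(56 + 7*b) = -32 + (224 + 28*b) = 192 + 28*b)
u(Y) = -15 - 60*Y (u(Y) = (192 + 28*(-9))*Y - 15 = (192 - 252)*Y - 15 = -60*Y - 15 = -15 - 60*Y)
(30922 + u(-58))/(-34431 - 6251) = (30922 + (-15 - 60*(-58)))/(-34431 - 6251) = (30922 + (-15 + 3480))/(-40682) = (30922 + 3465)*(-1/40682) = 34387*(-1/40682) = -34387/40682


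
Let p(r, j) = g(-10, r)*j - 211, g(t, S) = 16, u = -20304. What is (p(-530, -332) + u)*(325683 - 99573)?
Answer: -5839742970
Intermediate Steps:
p(r, j) = -211 + 16*j (p(r, j) = 16*j - 211 = -211 + 16*j)
(p(-530, -332) + u)*(325683 - 99573) = ((-211 + 16*(-332)) - 20304)*(325683 - 99573) = ((-211 - 5312) - 20304)*226110 = (-5523 - 20304)*226110 = -25827*226110 = -5839742970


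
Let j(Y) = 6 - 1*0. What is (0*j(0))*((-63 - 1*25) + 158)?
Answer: 0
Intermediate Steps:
j(Y) = 6 (j(Y) = 6 + 0 = 6)
(0*j(0))*((-63 - 1*25) + 158) = (0*6)*((-63 - 1*25) + 158) = 0*((-63 - 25) + 158) = 0*(-88 + 158) = 0*70 = 0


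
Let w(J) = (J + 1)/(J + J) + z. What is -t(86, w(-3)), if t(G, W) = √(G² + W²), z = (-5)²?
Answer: -2*√18085/3 ≈ -89.654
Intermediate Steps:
z = 25
w(J) = 25 + (1 + J)/(2*J) (w(J) = (J + 1)/(J + J) + 25 = (1 + J)/((2*J)) + 25 = (1 + J)*(1/(2*J)) + 25 = (1 + J)/(2*J) + 25 = 25 + (1 + J)/(2*J))
-t(86, w(-3)) = -√(86² + ((½)*(1 + 51*(-3))/(-3))²) = -√(7396 + ((½)*(-⅓)*(1 - 153))²) = -√(7396 + ((½)*(-⅓)*(-152))²) = -√(7396 + (76/3)²) = -√(7396 + 5776/9) = -√(72340/9) = -2*√18085/3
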